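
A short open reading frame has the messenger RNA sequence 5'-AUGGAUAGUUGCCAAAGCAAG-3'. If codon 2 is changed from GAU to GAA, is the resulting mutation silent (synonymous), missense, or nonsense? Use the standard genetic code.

Position 6 falls in codon 2: GAU → Asp.
After the substitution the codon is GAA → Glu.
Asp ≠ Glu, so this is a missense mutation.

missense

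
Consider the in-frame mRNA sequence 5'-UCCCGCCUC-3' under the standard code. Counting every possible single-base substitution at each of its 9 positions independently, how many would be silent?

Codon 1 (UCC, Ser): 3 synonymous substitutions.
Codon 2 (CGC, Arg): 3 synonymous substitutions.
Codon 3 (CUC, Leu): 3 synonymous substitutions.
Total: 3 + 3 + 3 = 9.

9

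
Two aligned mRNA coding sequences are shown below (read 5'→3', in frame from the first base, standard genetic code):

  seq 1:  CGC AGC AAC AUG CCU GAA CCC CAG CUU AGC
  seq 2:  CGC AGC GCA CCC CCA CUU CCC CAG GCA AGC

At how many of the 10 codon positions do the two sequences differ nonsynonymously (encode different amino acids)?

Codon 1: CGC Arg / CGC Arg — identical.
Codon 2: AGC Ser / AGC Ser — identical.
Codon 3: AAC Asn / GCA Ala — nonsynonymous.
Codon 4: AUG Met / CCC Pro — nonsynonymous.
Codon 5: CCU Pro / CCA Pro — synonymous.
Codon 6: GAA Glu / CUU Leu — nonsynonymous.
Codon 7: CCC Pro / CCC Pro — identical.
Codon 8: CAG Gln / CAG Gln — identical.
Codon 9: CUU Leu / GCA Ala — nonsynonymous.
Codon 10: AGC Ser / AGC Ser — identical.
Nonsynonymous differences: 4.

4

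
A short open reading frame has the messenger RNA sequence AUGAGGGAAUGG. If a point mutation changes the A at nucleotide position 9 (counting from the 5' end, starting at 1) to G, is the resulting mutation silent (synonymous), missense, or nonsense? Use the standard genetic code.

Position 9 falls in codon 3: GAA → Glu.
After the substitution the codon is GAG → Glu.
Both encode Glu, so the change is synonymous.

silent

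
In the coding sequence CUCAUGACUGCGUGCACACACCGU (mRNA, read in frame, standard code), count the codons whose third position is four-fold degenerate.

5

Codon 1 CUC (Leu): third position 4-fold.
Codon 2 AUG (Met): third position 1-fold.
Codon 3 ACU (Thr): third position 4-fold.
Codon 4 GCG (Ala): third position 4-fold.
Codon 5 UGC (Cys): third position 2-fold.
Codon 6 ACA (Thr): third position 4-fold.
Codon 7 CAC (His): third position 2-fold.
Codon 8 CGU (Arg): third position 4-fold.
Four-fold degenerate third positions: 5.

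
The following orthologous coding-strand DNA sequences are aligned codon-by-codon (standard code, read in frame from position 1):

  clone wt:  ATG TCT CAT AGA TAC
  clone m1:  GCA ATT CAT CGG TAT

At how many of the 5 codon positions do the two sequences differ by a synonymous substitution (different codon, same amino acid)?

Codon 1: ATG Met / GCA Ala — nonsynonymous.
Codon 2: TCT Ser / ATT Ile — nonsynonymous.
Codon 3: CAT His / CAT His — identical.
Codon 4: AGA Arg / CGG Arg — synonymous.
Codon 5: TAC Tyr / TAT Tyr — synonymous.
Synonymous differences: 2.

2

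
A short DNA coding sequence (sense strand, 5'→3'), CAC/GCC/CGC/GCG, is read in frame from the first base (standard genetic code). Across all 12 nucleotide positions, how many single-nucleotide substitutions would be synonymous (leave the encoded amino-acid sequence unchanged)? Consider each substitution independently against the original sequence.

Codon 1 (CAC, His): 1 synonymous substitution.
Codon 2 (GCC, Ala): 3 synonymous substitutions.
Codon 3 (CGC, Arg): 3 synonymous substitutions.
Codon 4 (GCG, Ala): 3 synonymous substitutions.
Total: 1 + 3 + 3 + 3 = 10.

10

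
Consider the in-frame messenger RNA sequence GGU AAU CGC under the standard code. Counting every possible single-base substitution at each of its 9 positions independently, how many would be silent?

Codon 1 (GGU, Gly): 3 synonymous substitutions.
Codon 2 (AAU, Asn): 1 synonymous substitution.
Codon 3 (CGC, Arg): 3 synonymous substitutions.
Total: 3 + 1 + 3 = 7.

7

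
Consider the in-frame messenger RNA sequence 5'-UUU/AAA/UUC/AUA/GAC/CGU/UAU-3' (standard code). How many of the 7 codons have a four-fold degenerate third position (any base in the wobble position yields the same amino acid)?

1

Codon 1 UUU (Phe): third position 2-fold.
Codon 2 AAA (Lys): third position 2-fold.
Codon 3 UUC (Phe): third position 2-fold.
Codon 4 AUA (Ile): third position 3-fold.
Codon 5 GAC (Asp): third position 2-fold.
Codon 6 CGU (Arg): third position 4-fold.
Codon 7 UAU (Tyr): third position 2-fold.
Four-fold degenerate third positions: 1.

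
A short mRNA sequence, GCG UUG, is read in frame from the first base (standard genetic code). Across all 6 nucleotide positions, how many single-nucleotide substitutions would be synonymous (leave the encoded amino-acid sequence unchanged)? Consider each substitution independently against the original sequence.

Codon 1 (GCG, Ala): 3 synonymous substitutions.
Codon 2 (UUG, Leu): 2 synonymous substitutions.
Total: 3 + 2 = 5.

5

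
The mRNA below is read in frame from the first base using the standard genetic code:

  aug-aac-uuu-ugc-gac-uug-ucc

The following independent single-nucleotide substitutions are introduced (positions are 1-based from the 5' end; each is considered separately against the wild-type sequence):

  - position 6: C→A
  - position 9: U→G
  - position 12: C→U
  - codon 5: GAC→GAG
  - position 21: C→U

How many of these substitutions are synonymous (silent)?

Codon 2: AAC (Asn) → AAA (Lys) — missense.
Codon 3: UUU (Phe) → UUG (Leu) — missense.
Codon 4: UGC (Cys) → UGU (Cys) — synonymous.
Codon 5: GAC (Asp) → GAG (Glu) — missense.
Codon 7: UCC (Ser) → UCU (Ser) — synonymous.
Synonymous: 2 of 5.

2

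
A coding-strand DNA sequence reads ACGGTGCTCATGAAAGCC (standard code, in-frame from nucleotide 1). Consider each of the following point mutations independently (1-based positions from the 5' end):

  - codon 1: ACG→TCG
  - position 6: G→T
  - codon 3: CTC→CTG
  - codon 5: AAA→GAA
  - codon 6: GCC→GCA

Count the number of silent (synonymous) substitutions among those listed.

Codon 1: ACG (Thr) → TCG (Ser) — missense.
Codon 2: GTG (Val) → GTT (Val) — synonymous.
Codon 3: CTC (Leu) → CTG (Leu) — synonymous.
Codon 5: AAA (Lys) → GAA (Glu) — missense.
Codon 6: GCC (Ala) → GCA (Ala) — synonymous.
Synonymous: 3 of 5.

3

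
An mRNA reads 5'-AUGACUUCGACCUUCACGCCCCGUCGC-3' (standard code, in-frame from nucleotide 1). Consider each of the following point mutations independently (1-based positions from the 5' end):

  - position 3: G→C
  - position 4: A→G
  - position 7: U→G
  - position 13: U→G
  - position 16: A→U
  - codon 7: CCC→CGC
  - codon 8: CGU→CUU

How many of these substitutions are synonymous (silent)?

0

Codon 1: AUG (Met) → AUC (Ile) — missense.
Codon 2: ACU (Thr) → GCU (Ala) — missense.
Codon 3: UCG (Ser) → GCG (Ala) — missense.
Codon 5: UUC (Phe) → GUC (Val) — missense.
Codon 6: ACG (Thr) → UCG (Ser) — missense.
Codon 7: CCC (Pro) → CGC (Arg) — missense.
Codon 8: CGU (Arg) → CUU (Leu) — missense.
Synonymous: 0 of 7.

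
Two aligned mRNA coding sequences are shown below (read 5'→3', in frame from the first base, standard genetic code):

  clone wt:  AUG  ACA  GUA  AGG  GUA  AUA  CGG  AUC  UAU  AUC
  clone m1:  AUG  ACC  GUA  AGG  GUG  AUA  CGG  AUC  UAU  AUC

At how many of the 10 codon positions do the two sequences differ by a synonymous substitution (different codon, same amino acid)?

Codon 1: AUG Met / AUG Met — identical.
Codon 2: ACA Thr / ACC Thr — synonymous.
Codon 3: GUA Val / GUA Val — identical.
Codon 4: AGG Arg / AGG Arg — identical.
Codon 5: GUA Val / GUG Val — synonymous.
Codon 6: AUA Ile / AUA Ile — identical.
Codon 7: CGG Arg / CGG Arg — identical.
Codon 8: AUC Ile / AUC Ile — identical.
Codon 9: UAU Tyr / UAU Tyr — identical.
Codon 10: AUC Ile / AUC Ile — identical.
Synonymous differences: 2.

2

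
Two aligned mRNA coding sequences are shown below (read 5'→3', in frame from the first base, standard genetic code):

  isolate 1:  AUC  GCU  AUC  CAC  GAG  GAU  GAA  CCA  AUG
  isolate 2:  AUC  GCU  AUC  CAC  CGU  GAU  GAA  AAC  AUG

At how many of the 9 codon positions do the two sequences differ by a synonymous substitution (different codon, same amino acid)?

0

Codon 1: AUC Ile / AUC Ile — identical.
Codon 2: GCU Ala / GCU Ala — identical.
Codon 3: AUC Ile / AUC Ile — identical.
Codon 4: CAC His / CAC His — identical.
Codon 5: GAG Glu / CGU Arg — nonsynonymous.
Codon 6: GAU Asp / GAU Asp — identical.
Codon 7: GAA Glu / GAA Glu — identical.
Codon 8: CCA Pro / AAC Asn — nonsynonymous.
Codon 9: AUG Met / AUG Met — identical.
Synonymous differences: 0.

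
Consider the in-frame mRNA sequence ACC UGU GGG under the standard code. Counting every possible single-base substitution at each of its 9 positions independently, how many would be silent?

Codon 1 (ACC, Thr): 3 synonymous substitutions.
Codon 2 (UGU, Cys): 1 synonymous substitution.
Codon 3 (GGG, Gly): 3 synonymous substitutions.
Total: 3 + 1 + 3 = 7.

7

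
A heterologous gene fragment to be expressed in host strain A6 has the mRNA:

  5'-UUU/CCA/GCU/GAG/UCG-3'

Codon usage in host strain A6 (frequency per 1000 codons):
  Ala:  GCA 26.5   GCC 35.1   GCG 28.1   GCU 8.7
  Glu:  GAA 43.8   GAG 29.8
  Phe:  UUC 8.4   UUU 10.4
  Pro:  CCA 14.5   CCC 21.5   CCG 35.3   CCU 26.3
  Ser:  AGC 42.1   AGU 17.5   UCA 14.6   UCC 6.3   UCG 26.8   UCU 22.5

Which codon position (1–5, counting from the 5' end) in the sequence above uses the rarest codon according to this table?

Codon 1 UUU (Phe): 10.4 per 1000.
Codon 2 CCA (Pro): 14.5 per 1000.
Codon 3 GCU (Ala): 8.7 per 1000.
Codon 4 GAG (Glu): 29.8 per 1000.
Codon 5 UCG (Ser): 26.8 per 1000.
Lowest frequency is 8.7 at codon 3.

3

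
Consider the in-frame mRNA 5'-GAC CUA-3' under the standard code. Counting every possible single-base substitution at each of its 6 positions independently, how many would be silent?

Codon 1 (GAC, Asp): 1 synonymous substitution.
Codon 2 (CUA, Leu): 4 synonymous substitutions.
Total: 1 + 4 = 5.

5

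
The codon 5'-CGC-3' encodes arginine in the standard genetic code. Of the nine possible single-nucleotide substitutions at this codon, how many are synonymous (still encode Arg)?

3

Position 1: none → 0 synonymous.
Position 2: none → 0 synonymous.
Position 3: CGT, CGA, CGG → 3 synonymous.
Total: 0 + 0 + 3 = 3.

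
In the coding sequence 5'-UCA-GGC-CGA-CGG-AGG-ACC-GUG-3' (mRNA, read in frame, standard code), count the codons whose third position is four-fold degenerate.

6

Codon 1 UCA (Ser): third position 4-fold.
Codon 2 GGC (Gly): third position 4-fold.
Codon 3 CGA (Arg): third position 4-fold.
Codon 4 CGG (Arg): third position 4-fold.
Codon 5 AGG (Arg): third position 2-fold.
Codon 6 ACC (Thr): third position 4-fold.
Codon 7 GUG (Val): third position 4-fold.
Four-fold degenerate third positions: 6.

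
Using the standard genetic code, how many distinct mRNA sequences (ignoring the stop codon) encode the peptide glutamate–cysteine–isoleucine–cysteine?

Glu: 2 codons.
Cys: 2 codons.
Ile: 3 codons.
Cys: 2 codons.
2 × 2 × 3 × 2 = 24.

24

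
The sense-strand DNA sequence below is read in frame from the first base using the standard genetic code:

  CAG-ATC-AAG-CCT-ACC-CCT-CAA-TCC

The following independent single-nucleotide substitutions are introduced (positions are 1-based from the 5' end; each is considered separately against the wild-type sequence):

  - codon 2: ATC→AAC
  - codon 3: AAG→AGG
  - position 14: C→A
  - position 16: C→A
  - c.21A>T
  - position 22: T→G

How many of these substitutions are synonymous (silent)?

0

Codon 2: ATC (Ile) → AAC (Asn) — missense.
Codon 3: AAG (Lys) → AGG (Arg) — missense.
Codon 5: ACC (Thr) → AAC (Asn) — missense.
Codon 6: CCT (Pro) → ACT (Thr) — missense.
Codon 7: CAA (Gln) → CAT (His) — missense.
Codon 8: TCC (Ser) → GCC (Ala) — missense.
Synonymous: 0 of 6.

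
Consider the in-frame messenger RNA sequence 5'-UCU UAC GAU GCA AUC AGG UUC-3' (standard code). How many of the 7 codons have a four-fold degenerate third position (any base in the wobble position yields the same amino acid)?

2

Codon 1 UCU (Ser): third position 4-fold.
Codon 2 UAC (Tyr): third position 2-fold.
Codon 3 GAU (Asp): third position 2-fold.
Codon 4 GCA (Ala): third position 4-fold.
Codon 5 AUC (Ile): third position 3-fold.
Codon 6 AGG (Arg): third position 2-fold.
Codon 7 UUC (Phe): third position 2-fold.
Four-fold degenerate third positions: 2.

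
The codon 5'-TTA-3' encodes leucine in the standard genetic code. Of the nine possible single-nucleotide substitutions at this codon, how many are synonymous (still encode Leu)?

Position 1: CTA → 1 synonymous.
Position 2: none → 0 synonymous.
Position 3: TTG → 1 synonymous.
Total: 1 + 0 + 1 = 2.

2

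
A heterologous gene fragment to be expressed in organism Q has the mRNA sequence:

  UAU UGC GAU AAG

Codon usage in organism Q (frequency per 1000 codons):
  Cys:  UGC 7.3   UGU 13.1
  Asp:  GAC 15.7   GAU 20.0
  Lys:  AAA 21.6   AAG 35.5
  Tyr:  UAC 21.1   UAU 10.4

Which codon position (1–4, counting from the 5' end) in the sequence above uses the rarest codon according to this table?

2

Codon 1 UAU (Tyr): 10.4 per 1000.
Codon 2 UGC (Cys): 7.3 per 1000.
Codon 3 GAU (Asp): 20.0 per 1000.
Codon 4 AAG (Lys): 35.5 per 1000.
Lowest frequency is 7.3 at codon 2.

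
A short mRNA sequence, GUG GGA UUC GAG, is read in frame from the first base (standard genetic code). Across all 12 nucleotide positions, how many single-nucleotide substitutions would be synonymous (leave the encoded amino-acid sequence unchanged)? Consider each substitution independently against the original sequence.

Codon 1 (GUG, Val): 3 synonymous substitutions.
Codon 2 (GGA, Gly): 3 synonymous substitutions.
Codon 3 (UUC, Phe): 1 synonymous substitution.
Codon 4 (GAG, Glu): 1 synonymous substitution.
Total: 3 + 3 + 1 + 1 = 8.

8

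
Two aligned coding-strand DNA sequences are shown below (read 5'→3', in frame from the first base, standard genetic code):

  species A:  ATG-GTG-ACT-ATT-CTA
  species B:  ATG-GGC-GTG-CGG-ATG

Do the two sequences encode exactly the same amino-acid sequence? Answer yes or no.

Codon 1: ATG Met / ATG Met — identical.
Codon 2: GTG Val / GGC Gly — nonsynonymous.
Codon 3: ACT Thr / GTG Val — nonsynonymous.
Codon 4: ATT Ile / CGG Arg — nonsynonymous.
Codon 5: CTA Leu / ATG Met — nonsynonymous.
Nonsynonymous differences: 4 → different protein.

no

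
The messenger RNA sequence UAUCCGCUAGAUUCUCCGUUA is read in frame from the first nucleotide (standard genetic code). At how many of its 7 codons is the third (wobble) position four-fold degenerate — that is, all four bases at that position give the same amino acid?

Codon 1 UAU (Tyr): third position 2-fold.
Codon 2 CCG (Pro): third position 4-fold.
Codon 3 CUA (Leu): third position 4-fold.
Codon 4 GAU (Asp): third position 2-fold.
Codon 5 UCU (Ser): third position 4-fold.
Codon 6 CCG (Pro): third position 4-fold.
Codon 7 UUA (Leu): third position 2-fold.
Four-fold degenerate third positions: 4.

4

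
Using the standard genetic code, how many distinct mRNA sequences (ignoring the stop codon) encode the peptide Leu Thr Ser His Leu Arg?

Leu: 6 codons.
Thr: 4 codons.
Ser: 6 codons.
His: 2 codons.
Leu: 6 codons.
Arg: 6 codons.
6 × 4 × 6 × 2 × 6 × 6 = 10368.

10368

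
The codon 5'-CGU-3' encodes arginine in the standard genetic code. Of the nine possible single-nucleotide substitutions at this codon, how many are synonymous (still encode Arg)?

3

Position 1: none → 0 synonymous.
Position 2: none → 0 synonymous.
Position 3: CGC, CGA, CGG → 3 synonymous.
Total: 0 + 0 + 3 = 3.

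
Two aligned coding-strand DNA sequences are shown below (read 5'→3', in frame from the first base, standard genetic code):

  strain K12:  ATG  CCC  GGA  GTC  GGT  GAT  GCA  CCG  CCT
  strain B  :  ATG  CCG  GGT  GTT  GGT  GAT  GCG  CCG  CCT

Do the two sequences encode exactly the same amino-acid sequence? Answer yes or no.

yes

Codon 1: ATG Met / ATG Met — identical.
Codon 2: CCC Pro / CCG Pro — synonymous.
Codon 3: GGA Gly / GGT Gly — synonymous.
Codon 4: GTC Val / GTT Val — synonymous.
Codon 5: GGT Gly / GGT Gly — identical.
Codon 6: GAT Asp / GAT Asp — identical.
Codon 7: GCA Ala / GCG Ala — synonymous.
Codon 8: CCG Pro / CCG Pro — identical.
Codon 9: CCT Pro / CCT Pro — identical.
Nonsynonymous differences: 0 → same protein.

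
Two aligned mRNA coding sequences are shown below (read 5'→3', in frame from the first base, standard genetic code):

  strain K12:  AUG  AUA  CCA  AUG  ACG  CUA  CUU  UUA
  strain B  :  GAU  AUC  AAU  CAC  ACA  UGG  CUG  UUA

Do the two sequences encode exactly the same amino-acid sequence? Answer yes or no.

no

Codon 1: AUG Met / GAU Asp — nonsynonymous.
Codon 2: AUA Ile / AUC Ile — synonymous.
Codon 3: CCA Pro / AAU Asn — nonsynonymous.
Codon 4: AUG Met / CAC His — nonsynonymous.
Codon 5: ACG Thr / ACA Thr — synonymous.
Codon 6: CUA Leu / UGG Trp — nonsynonymous.
Codon 7: CUU Leu / CUG Leu — synonymous.
Codon 8: UUA Leu / UUA Leu — identical.
Nonsynonymous differences: 4 → different protein.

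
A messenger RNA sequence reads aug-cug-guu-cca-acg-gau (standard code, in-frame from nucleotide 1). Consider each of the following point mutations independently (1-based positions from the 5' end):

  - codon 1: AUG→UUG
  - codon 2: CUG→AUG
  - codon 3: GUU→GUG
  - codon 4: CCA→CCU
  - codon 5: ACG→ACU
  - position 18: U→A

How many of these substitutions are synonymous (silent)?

Codon 1: AUG (Met) → UUG (Leu) — missense.
Codon 2: CUG (Leu) → AUG (Met) — missense.
Codon 3: GUU (Val) → GUG (Val) — synonymous.
Codon 4: CCA (Pro) → CCU (Pro) — synonymous.
Codon 5: ACG (Thr) → ACU (Thr) — synonymous.
Codon 6: GAU (Asp) → GAA (Glu) — missense.
Synonymous: 3 of 6.

3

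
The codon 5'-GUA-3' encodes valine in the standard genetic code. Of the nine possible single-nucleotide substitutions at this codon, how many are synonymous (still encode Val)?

Position 1: none → 0 synonymous.
Position 2: none → 0 synonymous.
Position 3: GUU, GUC, GUG → 3 synonymous.
Total: 0 + 0 + 3 = 3.

3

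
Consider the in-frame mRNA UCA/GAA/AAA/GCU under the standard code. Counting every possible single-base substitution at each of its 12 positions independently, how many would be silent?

Codon 1 (UCA, Ser): 3 synonymous substitutions.
Codon 2 (GAA, Glu): 1 synonymous substitution.
Codon 3 (AAA, Lys): 1 synonymous substitution.
Codon 4 (GCU, Ala): 3 synonymous substitutions.
Total: 3 + 1 + 1 + 3 = 8.

8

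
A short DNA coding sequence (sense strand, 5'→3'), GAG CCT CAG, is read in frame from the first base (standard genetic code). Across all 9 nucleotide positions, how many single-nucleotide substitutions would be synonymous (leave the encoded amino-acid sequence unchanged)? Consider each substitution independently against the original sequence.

Codon 1 (GAG, Glu): 1 synonymous substitution.
Codon 2 (CCT, Pro): 3 synonymous substitutions.
Codon 3 (CAG, Gln): 1 synonymous substitution.
Total: 1 + 3 + 1 = 5.

5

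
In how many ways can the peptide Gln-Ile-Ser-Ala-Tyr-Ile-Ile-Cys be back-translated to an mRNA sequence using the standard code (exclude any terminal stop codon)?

Gln: 2 codons.
Ile: 3 codons.
Ser: 6 codons.
Ala: 4 codons.
Tyr: 2 codons.
Ile: 3 codons.
Ile: 3 codons.
Cys: 2 codons.
2 × 3 × 6 × 4 × 2 × 3 × 3 × 2 = 5184.

5184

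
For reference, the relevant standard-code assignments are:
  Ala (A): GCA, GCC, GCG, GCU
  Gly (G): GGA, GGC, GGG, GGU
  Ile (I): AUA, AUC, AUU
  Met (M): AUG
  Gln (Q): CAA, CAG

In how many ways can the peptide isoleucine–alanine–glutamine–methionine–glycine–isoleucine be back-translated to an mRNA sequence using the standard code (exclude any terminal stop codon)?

288

Ile: 3 codons.
Ala: 4 codons.
Gln: 2 codons.
Met: 1 codon.
Gly: 4 codons.
Ile: 3 codons.
3 × 4 × 2 × 1 × 4 × 3 = 288.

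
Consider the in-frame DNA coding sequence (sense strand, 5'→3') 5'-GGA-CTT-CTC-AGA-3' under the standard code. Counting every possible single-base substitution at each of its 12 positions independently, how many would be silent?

Codon 1 (GGA, Gly): 3 synonymous substitutions.
Codon 2 (CTT, Leu): 3 synonymous substitutions.
Codon 3 (CTC, Leu): 3 synonymous substitutions.
Codon 4 (AGA, Arg): 2 synonymous substitutions.
Total: 3 + 3 + 3 + 2 = 11.

11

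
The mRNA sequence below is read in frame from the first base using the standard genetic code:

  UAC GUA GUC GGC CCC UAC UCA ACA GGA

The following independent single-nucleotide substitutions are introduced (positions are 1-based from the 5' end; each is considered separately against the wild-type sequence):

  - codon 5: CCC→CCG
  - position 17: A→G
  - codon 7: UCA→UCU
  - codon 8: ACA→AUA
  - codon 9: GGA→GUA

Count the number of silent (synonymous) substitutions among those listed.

Codon 5: CCC (Pro) → CCG (Pro) — synonymous.
Codon 6: UAC (Tyr) → UGC (Cys) — missense.
Codon 7: UCA (Ser) → UCU (Ser) — synonymous.
Codon 8: ACA (Thr) → AUA (Ile) — missense.
Codon 9: GGA (Gly) → GUA (Val) — missense.
Synonymous: 2 of 5.

2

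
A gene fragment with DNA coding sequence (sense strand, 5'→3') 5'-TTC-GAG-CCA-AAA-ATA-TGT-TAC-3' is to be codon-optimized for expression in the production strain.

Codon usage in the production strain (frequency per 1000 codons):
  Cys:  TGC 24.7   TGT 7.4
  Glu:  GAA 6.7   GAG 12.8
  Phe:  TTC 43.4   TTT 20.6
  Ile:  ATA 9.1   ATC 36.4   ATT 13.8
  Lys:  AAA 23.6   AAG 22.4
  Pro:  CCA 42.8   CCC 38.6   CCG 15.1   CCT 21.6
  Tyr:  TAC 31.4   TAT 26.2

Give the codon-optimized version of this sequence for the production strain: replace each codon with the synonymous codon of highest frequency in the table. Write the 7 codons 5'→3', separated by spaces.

Codon 1 (Phe): best is TTC at 43.4.
Codon 2 (Glu): best is GAG at 12.8.
Codon 3 (Pro): best is CCA at 42.8.
Codon 4 (Lys): best is AAA at 23.6.
Codon 5 (Ile): best is ATC at 36.4.
Codon 6 (Cys): best is TGC at 24.7.
Codon 7 (Tyr): best is TAC at 31.4.

TTC GAG CCA AAA ATC TGC TAC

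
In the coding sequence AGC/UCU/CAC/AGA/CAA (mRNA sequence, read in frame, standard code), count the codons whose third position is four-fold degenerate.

Codon 1 AGC (Ser): third position 2-fold.
Codon 2 UCU (Ser): third position 4-fold.
Codon 3 CAC (His): third position 2-fold.
Codon 4 AGA (Arg): third position 2-fold.
Codon 5 CAA (Gln): third position 2-fold.
Four-fold degenerate third positions: 1.

1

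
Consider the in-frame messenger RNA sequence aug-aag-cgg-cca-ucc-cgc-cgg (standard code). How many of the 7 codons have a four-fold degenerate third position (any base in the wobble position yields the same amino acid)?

5

Codon 1 AUG (Met): third position 1-fold.
Codon 2 AAG (Lys): third position 2-fold.
Codon 3 CGG (Arg): third position 4-fold.
Codon 4 CCA (Pro): third position 4-fold.
Codon 5 UCC (Ser): third position 4-fold.
Codon 6 CGC (Arg): third position 4-fold.
Codon 7 CGG (Arg): third position 4-fold.
Four-fold degenerate third positions: 5.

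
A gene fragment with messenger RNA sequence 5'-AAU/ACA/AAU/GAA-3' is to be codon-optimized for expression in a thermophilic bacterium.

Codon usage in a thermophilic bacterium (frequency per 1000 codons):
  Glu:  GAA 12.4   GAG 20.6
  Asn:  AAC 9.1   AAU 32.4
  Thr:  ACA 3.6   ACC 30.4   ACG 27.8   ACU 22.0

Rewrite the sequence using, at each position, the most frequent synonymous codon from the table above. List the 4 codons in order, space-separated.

Codon 1 (Asn): best is AAU at 32.4.
Codon 2 (Thr): best is ACC at 30.4.
Codon 3 (Asn): best is AAU at 32.4.
Codon 4 (Glu): best is GAG at 20.6.

AAU ACC AAU GAG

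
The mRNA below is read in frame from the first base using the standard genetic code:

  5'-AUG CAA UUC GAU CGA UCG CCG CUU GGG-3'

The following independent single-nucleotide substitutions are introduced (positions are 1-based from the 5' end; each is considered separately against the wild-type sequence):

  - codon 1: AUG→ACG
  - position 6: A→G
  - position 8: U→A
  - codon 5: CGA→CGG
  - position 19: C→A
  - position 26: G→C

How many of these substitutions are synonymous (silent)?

2

Codon 1: AUG (Met) → ACG (Thr) — missense.
Codon 2: CAA (Gln) → CAG (Gln) — synonymous.
Codon 3: UUC (Phe) → UAC (Tyr) — missense.
Codon 5: CGA (Arg) → CGG (Arg) — synonymous.
Codon 7: CCG (Pro) → ACG (Thr) — missense.
Codon 9: GGG (Gly) → GCG (Ala) — missense.
Synonymous: 2 of 6.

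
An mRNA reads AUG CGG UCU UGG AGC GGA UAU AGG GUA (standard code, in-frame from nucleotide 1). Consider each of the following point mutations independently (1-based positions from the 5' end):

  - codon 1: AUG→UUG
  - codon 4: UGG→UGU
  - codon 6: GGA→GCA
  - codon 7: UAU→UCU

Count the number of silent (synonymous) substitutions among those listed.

0

Codon 1: AUG (Met) → UUG (Leu) — missense.
Codon 4: UGG (Trp) → UGU (Cys) — missense.
Codon 6: GGA (Gly) → GCA (Ala) — missense.
Codon 7: UAU (Tyr) → UCU (Ser) — missense.
Synonymous: 0 of 4.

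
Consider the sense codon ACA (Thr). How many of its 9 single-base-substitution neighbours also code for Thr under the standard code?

Position 1: none → 0 synonymous.
Position 2: none → 0 synonymous.
Position 3: ACT, ACC, ACG → 3 synonymous.
Total: 0 + 0 + 3 = 3.

3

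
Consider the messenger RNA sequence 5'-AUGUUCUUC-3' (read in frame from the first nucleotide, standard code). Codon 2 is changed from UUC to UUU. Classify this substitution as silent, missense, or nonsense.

silent

Position 6 falls in codon 2: UUC → Phe.
After the substitution the codon is UUU → Phe.
Both encode Phe, so the change is synonymous.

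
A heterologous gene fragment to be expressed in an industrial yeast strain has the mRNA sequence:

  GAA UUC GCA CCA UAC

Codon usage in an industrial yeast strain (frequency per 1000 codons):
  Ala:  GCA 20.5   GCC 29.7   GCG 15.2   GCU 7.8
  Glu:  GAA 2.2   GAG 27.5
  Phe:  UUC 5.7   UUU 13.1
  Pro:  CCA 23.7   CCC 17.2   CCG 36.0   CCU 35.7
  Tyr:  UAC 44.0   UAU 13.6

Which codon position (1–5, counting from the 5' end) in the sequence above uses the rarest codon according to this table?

Codon 1 GAA (Glu): 2.2 per 1000.
Codon 2 UUC (Phe): 5.7 per 1000.
Codon 3 GCA (Ala): 20.5 per 1000.
Codon 4 CCA (Pro): 23.7 per 1000.
Codon 5 UAC (Tyr): 44.0 per 1000.
Lowest frequency is 2.2 at codon 1.

1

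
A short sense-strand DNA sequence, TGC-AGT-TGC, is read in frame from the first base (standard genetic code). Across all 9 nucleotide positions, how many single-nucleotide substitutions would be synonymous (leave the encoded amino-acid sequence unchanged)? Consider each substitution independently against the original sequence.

3

Codon 1 (TGC, Cys): 1 synonymous substitution.
Codon 2 (AGT, Ser): 1 synonymous substitution.
Codon 3 (TGC, Cys): 1 synonymous substitution.
Total: 1 + 1 + 1 = 3.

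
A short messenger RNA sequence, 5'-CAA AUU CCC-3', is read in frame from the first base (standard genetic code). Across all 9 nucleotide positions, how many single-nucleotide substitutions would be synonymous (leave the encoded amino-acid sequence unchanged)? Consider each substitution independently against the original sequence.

6

Codon 1 (CAA, Gln): 1 synonymous substitution.
Codon 2 (AUU, Ile): 2 synonymous substitutions.
Codon 3 (CCC, Pro): 3 synonymous substitutions.
Total: 1 + 2 + 3 = 6.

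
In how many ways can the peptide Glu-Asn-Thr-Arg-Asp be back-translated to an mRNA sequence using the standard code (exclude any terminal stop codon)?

Glu: 2 codons.
Asn: 2 codons.
Thr: 4 codons.
Arg: 6 codons.
Asp: 2 codons.
2 × 2 × 4 × 6 × 2 = 192.

192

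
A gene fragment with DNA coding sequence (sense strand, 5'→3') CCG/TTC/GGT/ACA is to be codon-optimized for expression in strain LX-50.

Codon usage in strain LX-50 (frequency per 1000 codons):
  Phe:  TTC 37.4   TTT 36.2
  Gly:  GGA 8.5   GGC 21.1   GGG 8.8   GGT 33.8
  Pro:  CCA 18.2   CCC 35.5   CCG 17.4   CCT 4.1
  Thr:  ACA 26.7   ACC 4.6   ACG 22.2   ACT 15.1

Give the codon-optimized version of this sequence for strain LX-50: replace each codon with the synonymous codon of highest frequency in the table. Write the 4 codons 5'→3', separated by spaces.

Codon 1 (Pro): best is CCC at 35.5.
Codon 2 (Phe): best is TTC at 37.4.
Codon 3 (Gly): best is GGT at 33.8.
Codon 4 (Thr): best is ACA at 26.7.

CCC TTC GGT ACA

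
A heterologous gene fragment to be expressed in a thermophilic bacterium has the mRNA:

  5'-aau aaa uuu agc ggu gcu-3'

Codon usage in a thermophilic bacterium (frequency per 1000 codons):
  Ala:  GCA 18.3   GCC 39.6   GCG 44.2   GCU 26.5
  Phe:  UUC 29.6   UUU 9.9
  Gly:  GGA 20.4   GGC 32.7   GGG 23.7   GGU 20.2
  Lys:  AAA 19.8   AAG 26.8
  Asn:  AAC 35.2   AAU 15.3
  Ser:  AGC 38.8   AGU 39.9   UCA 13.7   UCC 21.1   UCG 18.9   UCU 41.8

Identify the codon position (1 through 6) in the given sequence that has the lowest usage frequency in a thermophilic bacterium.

3

Codon 1 AAU (Asn): 15.3 per 1000.
Codon 2 AAA (Lys): 19.8 per 1000.
Codon 3 UUU (Phe): 9.9 per 1000.
Codon 4 AGC (Ser): 38.8 per 1000.
Codon 5 GGU (Gly): 20.2 per 1000.
Codon 6 GCU (Ala): 26.5 per 1000.
Lowest frequency is 9.9 at codon 3.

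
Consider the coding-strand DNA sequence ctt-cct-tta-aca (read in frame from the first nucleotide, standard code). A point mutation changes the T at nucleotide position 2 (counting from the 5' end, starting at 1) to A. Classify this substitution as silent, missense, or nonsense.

Position 2 falls in codon 1: CTT → Leu.
After the substitution the codon is CAT → His.
Leu ≠ His, so this is a missense mutation.

missense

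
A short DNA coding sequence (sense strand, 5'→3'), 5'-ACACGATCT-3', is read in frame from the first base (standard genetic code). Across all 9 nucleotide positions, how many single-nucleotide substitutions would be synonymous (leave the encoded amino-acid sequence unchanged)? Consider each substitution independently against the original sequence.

Codon 1 (ACA, Thr): 3 synonymous substitutions.
Codon 2 (CGA, Arg): 4 synonymous substitutions.
Codon 3 (TCT, Ser): 3 synonymous substitutions.
Total: 3 + 4 + 3 = 10.

10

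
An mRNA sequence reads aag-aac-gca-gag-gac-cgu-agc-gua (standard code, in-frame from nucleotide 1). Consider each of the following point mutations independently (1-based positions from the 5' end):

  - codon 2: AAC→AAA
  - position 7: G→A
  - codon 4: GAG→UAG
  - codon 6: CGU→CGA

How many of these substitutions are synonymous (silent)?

1

Codon 2: AAC (Asn) → AAA (Lys) — missense.
Codon 3: GCA (Ala) → ACA (Thr) — missense.
Codon 4: GAG (Glu) → UAG (Stop) — nonsense.
Codon 6: CGU (Arg) → CGA (Arg) — synonymous.
Synonymous: 1 of 4.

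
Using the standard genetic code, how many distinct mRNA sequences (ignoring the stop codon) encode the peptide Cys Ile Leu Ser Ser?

1296

Cys: 2 codons.
Ile: 3 codons.
Leu: 6 codons.
Ser: 6 codons.
Ser: 6 codons.
2 × 3 × 6 × 6 × 6 = 1296.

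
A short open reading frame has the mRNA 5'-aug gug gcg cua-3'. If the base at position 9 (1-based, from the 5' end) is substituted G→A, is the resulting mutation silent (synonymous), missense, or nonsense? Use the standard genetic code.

silent

Position 9 falls in codon 3: GCG → Ala.
After the substitution the codon is GCA → Ala.
Both encode Ala, so the change is synonymous.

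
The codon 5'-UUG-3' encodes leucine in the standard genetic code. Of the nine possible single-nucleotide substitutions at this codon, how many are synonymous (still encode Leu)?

Position 1: CUG → 1 synonymous.
Position 2: none → 0 synonymous.
Position 3: UUA → 1 synonymous.
Total: 1 + 0 + 1 = 2.

2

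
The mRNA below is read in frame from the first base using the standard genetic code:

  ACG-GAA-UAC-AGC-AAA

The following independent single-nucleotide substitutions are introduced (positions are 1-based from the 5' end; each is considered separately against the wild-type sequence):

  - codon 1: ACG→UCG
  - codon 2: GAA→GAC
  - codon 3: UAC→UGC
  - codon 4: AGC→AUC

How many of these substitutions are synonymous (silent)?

0

Codon 1: ACG (Thr) → UCG (Ser) — missense.
Codon 2: GAA (Glu) → GAC (Asp) — missense.
Codon 3: UAC (Tyr) → UGC (Cys) — missense.
Codon 4: AGC (Ser) → AUC (Ile) — missense.
Synonymous: 0 of 4.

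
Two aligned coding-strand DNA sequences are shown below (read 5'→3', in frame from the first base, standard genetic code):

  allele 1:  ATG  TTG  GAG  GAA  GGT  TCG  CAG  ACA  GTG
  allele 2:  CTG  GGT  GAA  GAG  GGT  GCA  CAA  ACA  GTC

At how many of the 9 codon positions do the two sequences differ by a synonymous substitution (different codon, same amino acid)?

Codon 1: ATG Met / CTG Leu — nonsynonymous.
Codon 2: TTG Leu / GGT Gly — nonsynonymous.
Codon 3: GAG Glu / GAA Glu — synonymous.
Codon 4: GAA Glu / GAG Glu — synonymous.
Codon 5: GGT Gly / GGT Gly — identical.
Codon 6: TCG Ser / GCA Ala — nonsynonymous.
Codon 7: CAG Gln / CAA Gln — synonymous.
Codon 8: ACA Thr / ACA Thr — identical.
Codon 9: GTG Val / GTC Val — synonymous.
Synonymous differences: 4.

4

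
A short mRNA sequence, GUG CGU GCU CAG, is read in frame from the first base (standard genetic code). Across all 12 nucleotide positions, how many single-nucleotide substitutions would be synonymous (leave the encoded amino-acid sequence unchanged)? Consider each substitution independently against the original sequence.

Codon 1 (GUG, Val): 3 synonymous substitutions.
Codon 2 (CGU, Arg): 3 synonymous substitutions.
Codon 3 (GCU, Ala): 3 synonymous substitutions.
Codon 4 (CAG, Gln): 1 synonymous substitution.
Total: 3 + 3 + 3 + 1 = 10.

10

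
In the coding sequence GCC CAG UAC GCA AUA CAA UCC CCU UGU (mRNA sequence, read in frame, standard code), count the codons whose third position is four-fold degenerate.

4

Codon 1 GCC (Ala): third position 4-fold.
Codon 2 CAG (Gln): third position 2-fold.
Codon 3 UAC (Tyr): third position 2-fold.
Codon 4 GCA (Ala): third position 4-fold.
Codon 5 AUA (Ile): third position 3-fold.
Codon 6 CAA (Gln): third position 2-fold.
Codon 7 UCC (Ser): third position 4-fold.
Codon 8 CCU (Pro): third position 4-fold.
Codon 9 UGU (Cys): third position 2-fold.
Four-fold degenerate third positions: 4.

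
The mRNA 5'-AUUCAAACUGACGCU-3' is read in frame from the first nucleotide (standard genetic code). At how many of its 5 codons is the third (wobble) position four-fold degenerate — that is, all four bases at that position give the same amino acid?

2

Codon 1 AUU (Ile): third position 3-fold.
Codon 2 CAA (Gln): third position 2-fold.
Codon 3 ACU (Thr): third position 4-fold.
Codon 4 GAC (Asp): third position 2-fold.
Codon 5 GCU (Ala): third position 4-fold.
Four-fold degenerate third positions: 2.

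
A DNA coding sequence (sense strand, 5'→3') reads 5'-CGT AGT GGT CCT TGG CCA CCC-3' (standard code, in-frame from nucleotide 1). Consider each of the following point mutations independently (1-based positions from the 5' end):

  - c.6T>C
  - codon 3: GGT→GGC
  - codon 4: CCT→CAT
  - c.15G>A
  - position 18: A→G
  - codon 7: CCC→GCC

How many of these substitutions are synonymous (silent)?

3

Codon 2: AGT (Ser) → AGC (Ser) — synonymous.
Codon 3: GGT (Gly) → GGC (Gly) — synonymous.
Codon 4: CCT (Pro) → CAT (His) — missense.
Codon 5: TGG (Trp) → TGA (Stop) — nonsense.
Codon 6: CCA (Pro) → CCG (Pro) — synonymous.
Codon 7: CCC (Pro) → GCC (Ala) — missense.
Synonymous: 3 of 6.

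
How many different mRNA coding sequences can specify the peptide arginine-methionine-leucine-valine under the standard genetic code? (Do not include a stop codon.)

Arg: 6 codons.
Met: 1 codon.
Leu: 6 codons.
Val: 4 codons.
6 × 1 × 6 × 4 = 144.

144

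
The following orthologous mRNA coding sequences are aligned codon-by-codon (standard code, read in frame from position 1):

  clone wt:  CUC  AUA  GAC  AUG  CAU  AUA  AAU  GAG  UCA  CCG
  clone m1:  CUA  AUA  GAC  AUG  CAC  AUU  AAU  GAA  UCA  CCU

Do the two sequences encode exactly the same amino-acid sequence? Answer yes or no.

yes

Codon 1: CUC Leu / CUA Leu — synonymous.
Codon 2: AUA Ile / AUA Ile — identical.
Codon 3: GAC Asp / GAC Asp — identical.
Codon 4: AUG Met / AUG Met — identical.
Codon 5: CAU His / CAC His — synonymous.
Codon 6: AUA Ile / AUU Ile — synonymous.
Codon 7: AAU Asn / AAU Asn — identical.
Codon 8: GAG Glu / GAA Glu — synonymous.
Codon 9: UCA Ser / UCA Ser — identical.
Codon 10: CCG Pro / CCU Pro — synonymous.
Nonsynonymous differences: 0 → same protein.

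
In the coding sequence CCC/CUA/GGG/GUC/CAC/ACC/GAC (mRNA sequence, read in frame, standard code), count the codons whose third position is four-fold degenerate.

Codon 1 CCC (Pro): third position 4-fold.
Codon 2 CUA (Leu): third position 4-fold.
Codon 3 GGG (Gly): third position 4-fold.
Codon 4 GUC (Val): third position 4-fold.
Codon 5 CAC (His): third position 2-fold.
Codon 6 ACC (Thr): third position 4-fold.
Codon 7 GAC (Asp): third position 2-fold.
Four-fold degenerate third positions: 5.

5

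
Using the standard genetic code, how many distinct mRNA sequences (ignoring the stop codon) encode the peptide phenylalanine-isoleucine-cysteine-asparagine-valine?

96

Phe: 2 codons.
Ile: 3 codons.
Cys: 2 codons.
Asn: 2 codons.
Val: 4 codons.
2 × 3 × 2 × 2 × 4 = 96.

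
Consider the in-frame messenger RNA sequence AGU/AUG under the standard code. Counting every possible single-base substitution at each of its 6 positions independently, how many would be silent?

1

Codon 1 (AGU, Ser): 1 synonymous substitution.
Codon 2 (AUG, Met): 0 synonymous substitutions.
Total: 1 + 0 = 1.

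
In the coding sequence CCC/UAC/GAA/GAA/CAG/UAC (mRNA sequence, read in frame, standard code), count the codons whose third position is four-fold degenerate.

Codon 1 CCC (Pro): third position 4-fold.
Codon 2 UAC (Tyr): third position 2-fold.
Codon 3 GAA (Glu): third position 2-fold.
Codon 4 GAA (Glu): third position 2-fold.
Codon 5 CAG (Gln): third position 2-fold.
Codon 6 UAC (Tyr): third position 2-fold.
Four-fold degenerate third positions: 1.

1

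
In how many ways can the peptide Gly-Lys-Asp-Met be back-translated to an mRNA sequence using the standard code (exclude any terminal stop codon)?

Gly: 4 codons.
Lys: 2 codons.
Asp: 2 codons.
Met: 1 codon.
4 × 2 × 2 × 1 = 16.

16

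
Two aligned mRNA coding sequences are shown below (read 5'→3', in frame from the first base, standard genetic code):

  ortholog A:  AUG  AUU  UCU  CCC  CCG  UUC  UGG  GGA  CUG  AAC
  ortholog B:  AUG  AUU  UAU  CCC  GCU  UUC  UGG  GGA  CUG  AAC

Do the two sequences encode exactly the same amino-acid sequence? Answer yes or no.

no

Codon 1: AUG Met / AUG Met — identical.
Codon 2: AUU Ile / AUU Ile — identical.
Codon 3: UCU Ser / UAU Tyr — nonsynonymous.
Codon 4: CCC Pro / CCC Pro — identical.
Codon 5: CCG Pro / GCU Ala — nonsynonymous.
Codon 6: UUC Phe / UUC Phe — identical.
Codon 7: UGG Trp / UGG Trp — identical.
Codon 8: GGA Gly / GGA Gly — identical.
Codon 9: CUG Leu / CUG Leu — identical.
Codon 10: AAC Asn / AAC Asn — identical.
Nonsynonymous differences: 2 → different protein.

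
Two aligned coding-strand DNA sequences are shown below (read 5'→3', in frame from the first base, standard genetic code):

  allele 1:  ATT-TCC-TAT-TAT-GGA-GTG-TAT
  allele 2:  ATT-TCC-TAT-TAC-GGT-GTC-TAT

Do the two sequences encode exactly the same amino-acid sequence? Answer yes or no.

yes

Codon 1: ATT Ile / ATT Ile — identical.
Codon 2: TCC Ser / TCC Ser — identical.
Codon 3: TAT Tyr / TAT Tyr — identical.
Codon 4: TAT Tyr / TAC Tyr — synonymous.
Codon 5: GGA Gly / GGT Gly — synonymous.
Codon 6: GTG Val / GTC Val — synonymous.
Codon 7: TAT Tyr / TAT Tyr — identical.
Nonsynonymous differences: 0 → same protein.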